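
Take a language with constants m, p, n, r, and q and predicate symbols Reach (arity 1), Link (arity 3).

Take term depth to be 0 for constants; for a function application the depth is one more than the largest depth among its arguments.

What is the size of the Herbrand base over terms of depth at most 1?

130

First count ground terms of depth ≤ 1.
With no function symbols every ground term is a constant, so there are exactly 5 ground terms at every depth bound.
N_0 = 5
N_1 = 5
Explicitly: m, p, n, r, q.
So |H| = 5.
Ground atoms are formed by filling each argument slot of a predicate with a term from H, so an r-ary predicate gives |H|^r atoms:
  Reach: 5;  Link: 5^3 = 125
Total ground atoms: 5 + 125 = 130.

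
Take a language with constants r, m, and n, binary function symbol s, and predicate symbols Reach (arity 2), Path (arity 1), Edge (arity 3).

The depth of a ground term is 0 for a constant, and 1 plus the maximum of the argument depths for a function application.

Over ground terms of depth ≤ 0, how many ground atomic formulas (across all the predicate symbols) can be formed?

First count ground terms of depth ≤ 0.
Let N_k = |{terms of depth ≤ k}|. Then N_0 = 3 and N_k = 3 + N_{k-1}^2 for k ≥ 1 (one summand per function symbol, arity giving the exponent).
N_0 = 3
Explicitly: r, m, n.
So |H| = 3.
A ground atom is a predicate applied to a tuple of terms from H, so the count is the sum over predicates of |H|^arity:
  Reach: 3^2 = 9;  Path: 3;  Edge: 3^3 = 27
Total ground atoms: 9 + 3 + 27 = 39.

39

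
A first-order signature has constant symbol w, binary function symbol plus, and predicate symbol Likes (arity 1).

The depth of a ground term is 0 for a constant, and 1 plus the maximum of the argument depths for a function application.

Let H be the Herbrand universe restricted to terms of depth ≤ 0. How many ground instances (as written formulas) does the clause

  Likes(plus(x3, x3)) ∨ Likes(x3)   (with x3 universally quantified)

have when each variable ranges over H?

Ground terms of depth ≤ 0:
  Count level by level. With function symbols plus/2, the terms of depth ≤ k are the 1 constant together with each function applied to depth-≤(k−1) tuples, so N_k = 1 + N_{k-1}^2.
  N_0 = 1
  Explicitly: w.
So there is exactly 1 ground term available for substitution.
The body mentions the single quantified variable x3; since ground terms form a free algebra, no two substitutions collapse to the same formula.
Number of ground instances = 1.

1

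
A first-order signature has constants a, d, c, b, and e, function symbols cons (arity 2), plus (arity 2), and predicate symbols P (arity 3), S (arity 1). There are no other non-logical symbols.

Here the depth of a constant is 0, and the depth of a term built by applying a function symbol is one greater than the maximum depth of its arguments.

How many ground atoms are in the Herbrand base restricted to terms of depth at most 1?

166430

First count ground terms of depth ≤ 1.
Let N_k count ground terms of depth at most k. Each non-constant term of depth ≤ k is some function symbol applied to depth-≤(k−1) arguments, giving N_k = 5 + N_{k-1}^2 + N_{k-1}^2.
N_0 = 5
N_1 = 5 + 5^2 + 5^2 = 55
So |H| = 55.
Ground atoms are formed by filling each argument slot of a predicate with a term from H, so an r-ary predicate gives |H|^r atoms:
  P: 55^3 = 166375;  S: 55
Total ground atoms: 166375 + 55 = 166430.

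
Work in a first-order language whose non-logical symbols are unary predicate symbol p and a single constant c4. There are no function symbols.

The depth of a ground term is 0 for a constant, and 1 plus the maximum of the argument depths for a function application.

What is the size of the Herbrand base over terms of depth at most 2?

1

First count ground terms of depth ≤ 2.
With no function symbols every ground term is a constant, so there is exactly 1 ground term at every depth bound.
N_0 = 1
N_1 = 1
N_2 = 1
Explicitly: c4.
So |H| = 1.
For each predicate symbol, the number of ground atoms is |H| raised to its arity; summing:
  p: 1
Total ground atoms: 1.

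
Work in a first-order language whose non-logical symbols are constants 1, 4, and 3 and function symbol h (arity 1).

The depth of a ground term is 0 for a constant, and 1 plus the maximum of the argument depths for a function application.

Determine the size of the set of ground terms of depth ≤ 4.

Count level by level. With function symbols h/1, the terms of depth ≤ k are the 3 constants together with each function applied to depth-≤(k−1) tuples, so N_k = 3 + N_{k-1}.
N_0 = 3
N_1 = 3 + 3 = 6
N_2 = 3 + 6 = 9
N_3 = 3 + 9 = 12
N_4 = 3 + 12 = 15

15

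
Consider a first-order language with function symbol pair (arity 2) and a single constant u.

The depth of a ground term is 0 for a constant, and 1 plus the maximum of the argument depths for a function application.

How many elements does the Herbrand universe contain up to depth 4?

677

Count level by level. With function symbols pair/2, the terms of depth ≤ k are the 1 constant together with each function applied to depth-≤(k−1) tuples, so N_k = 1 + N_{k-1}^2.
N_0 = 1
N_1 = 1 + 1^2 = 2
N_2 = 1 + 2^2 = 5
N_3 = 1 + 5^2 = 26
N_4 = 1 + 26^2 = 677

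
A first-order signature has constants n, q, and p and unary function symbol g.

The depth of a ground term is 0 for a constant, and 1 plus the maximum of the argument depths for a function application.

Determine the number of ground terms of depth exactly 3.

Let N_k = |{terms of depth ≤ k}|. Then N_0 = 3 and N_k = 3 + N_{k-1} for k ≥ 1 (one summand per function symbol, arity giving the exponent).
N_0 = 3
N_1 = 3 + 3 = 6
N_2 = 3 + 6 = 9
N_3 = 3 + 9 = 12
Terms of depth exactly 3: N_3 − N_2 = 12 − 9 = 3.

3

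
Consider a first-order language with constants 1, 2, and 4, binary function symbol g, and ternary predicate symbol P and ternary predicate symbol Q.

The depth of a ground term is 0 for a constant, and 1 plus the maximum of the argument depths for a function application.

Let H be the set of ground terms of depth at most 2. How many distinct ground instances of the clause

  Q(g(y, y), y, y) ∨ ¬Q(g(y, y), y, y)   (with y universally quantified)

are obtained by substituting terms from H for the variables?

147

Ground terms of depth ≤ 2:
  If N_k denotes the number of depth-≤k ground terms, the 3 constants give N_0 = 3, and each function symbol of arity r contributes N_{k-1}^r new terms at level k: N_k = 3 + N_{k-1}^2.
  N_0 = 3
  N_1 = 3 + 3^2 = 12
  N_2 = 3 + 12^2 = 147
So there are 147 ground terms available for substitution.
There is 1 variable to instantiate (y),  occurring in at least one literal, so different choices give different ground instances.
Number of ground instances = 147.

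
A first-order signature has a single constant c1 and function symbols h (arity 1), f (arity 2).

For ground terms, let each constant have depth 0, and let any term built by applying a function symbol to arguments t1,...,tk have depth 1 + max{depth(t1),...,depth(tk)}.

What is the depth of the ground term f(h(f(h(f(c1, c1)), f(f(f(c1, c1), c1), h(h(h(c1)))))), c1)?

depth(f(c1, c1)) = 1 + max(0, 0) = 1
depth(h(f(c1, c1))) = 1 + depth(f(c1, c1)) = 1 + 1 = 2
depth(f(f(c1, c1), c1)) = 1 + max(1, 0) = 2
depth(h(c1)) = 1 + depth(c1) = 1 + 0 = 1
depth(h(h(c1))) = 1 + depth(h(c1)) = 1 + 1 = 2
depth(h(h(h(c1)))) = 1 + depth(h(h(c1))) = 1 + 2 = 3
depth(f(f(f(c1, c1), c1), h(h(h(c1))))) = 1 + max(2, 3) = 4
depth(f(h(f(c1, c1)), f(f(f(c1, c1), c1), h(h(h(c1)))))) = 1 + max(2, 4) = 5
depth(h(f(h(f(c1, c1)), f(f(f(c1, c1), c1), h(h(h(c1))))))) = 1 + depth(f(h(f(c1, c1)), f(f(f(c1, c1), c1), h(h(h(c1)))))) = 1 + 5 = 6
depth(f(h(f(h(f(c1, c1)), f(f(f(c1, c1), c1), h(h(h(c1)))))), c1)) = 1 + max(6, 0) = 7

7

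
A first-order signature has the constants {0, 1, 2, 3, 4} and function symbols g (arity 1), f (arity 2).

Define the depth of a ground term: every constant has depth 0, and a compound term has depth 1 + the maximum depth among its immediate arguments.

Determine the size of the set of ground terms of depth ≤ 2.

Write N_k for the number of ground terms of depth ≤ k. A term of depth ≤ k is either a constant or a function symbol applied to arguments of depth ≤ k−1, so N_k = 5 + N_{k-1} + N_{k-1}^2.
N_0 = 5
N_1 = 5 + 5 + 5^2 = 35
N_2 = 5 + 35 + 35^2 = 1265

1265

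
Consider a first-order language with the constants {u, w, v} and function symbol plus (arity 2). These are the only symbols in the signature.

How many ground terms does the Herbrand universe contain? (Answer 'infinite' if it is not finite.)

infinite

The signature has at least one function symbol (plus, arity 2) and at least one constant (u).
Iterating plus gives infinitely many distinct ground terms: u, plus(u, u), plus(plus(u, u), plus(u, u)), ...
So the Herbrand universe is infinite.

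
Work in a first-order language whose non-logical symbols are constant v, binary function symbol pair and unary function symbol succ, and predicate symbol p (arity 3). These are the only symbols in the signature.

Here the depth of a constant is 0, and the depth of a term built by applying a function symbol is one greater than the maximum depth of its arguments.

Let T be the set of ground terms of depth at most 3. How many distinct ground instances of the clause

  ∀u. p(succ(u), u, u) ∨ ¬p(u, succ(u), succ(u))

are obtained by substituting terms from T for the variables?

Ground terms of depth ≤ 3:
  Write N_k for the number of ground terms of depth ≤ k. A term of depth ≤ k is either a constant or a function symbol applied to arguments of depth ≤ k−1, so N_k = 1 + N_{k-1}^2 + N_{k-1}.
  N_0 = 1
  N_1 = 1 + 1^2 + 1 = 3
  N_2 = 1 + 3^2 + 3 = 13
  N_3 = 1 + 13^2 + 13 = 183
So there are 183 ground terms available for substitution.
The body mentions the single quantified variable u; since ground terms form a free algebra, no two substitutions collapse to the same formula.
Number of ground instances = 183.

183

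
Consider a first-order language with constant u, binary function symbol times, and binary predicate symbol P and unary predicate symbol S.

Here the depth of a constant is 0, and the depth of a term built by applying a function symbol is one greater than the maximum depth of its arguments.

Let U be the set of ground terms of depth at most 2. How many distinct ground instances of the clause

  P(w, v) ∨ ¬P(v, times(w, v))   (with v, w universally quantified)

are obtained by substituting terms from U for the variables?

Ground terms of depth ≤ 2:
  Let N_k = |{terms of depth ≤ k}|. Then N_0 = 1 and N_k = 1 + N_{k-1}^2 for k ≥ 1 (one summand per function symbol, arity giving the exponent).
  N_0 = 1
  N_1 = 1 + 1^2 = 2
  N_2 = 1 + 2^2 = 5
  Explicitly: u, times(u, u), times(u, times(u, u)), times(times(u, u), u), times(times(u, u), times(u, u)).
So there are 5 ground terms available for substitution.
The clause has 2 distinct variables (v, w), each appearing in the body. In the free term algebra distinct substitutions yield syntactically distinct ground instances.
Number of ground instances = 5^2 = 25.

25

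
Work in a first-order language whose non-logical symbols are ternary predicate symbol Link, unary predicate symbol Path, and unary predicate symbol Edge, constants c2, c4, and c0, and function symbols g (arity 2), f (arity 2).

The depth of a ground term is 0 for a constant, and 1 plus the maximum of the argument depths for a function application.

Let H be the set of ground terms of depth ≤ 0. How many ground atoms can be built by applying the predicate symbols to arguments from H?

First count ground terms of depth ≤ 0.
If N_k denotes the number of depth-≤k ground terms, the 3 constants give N_0 = 3, and each function symbol of arity r contributes N_{k-1}^r new terms at level k: N_k = 3 + N_{k-1}^2 + N_{k-1}^2.
N_0 = 3
So |H| = 3.
Ground atoms are formed by filling each argument slot of a predicate with a term from H, so an r-ary predicate gives |H|^r atoms:
  Link: 3^3 = 27;  Path: 3;  Edge: 3
Total ground atoms: 27 + 3 + 3 = 33.

33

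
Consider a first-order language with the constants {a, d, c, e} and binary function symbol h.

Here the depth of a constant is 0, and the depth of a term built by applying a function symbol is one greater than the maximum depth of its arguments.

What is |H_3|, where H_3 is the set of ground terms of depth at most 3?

Write N_k for the number of ground terms of depth ≤ k. A term of depth ≤ k is either a constant or a function symbol applied to arguments of depth ≤ k−1, so N_k = 4 + N_{k-1}^2.
N_0 = 4
N_1 = 4 + 4^2 = 20
N_2 = 4 + 20^2 = 404
N_3 = 4 + 404^2 = 163220

163220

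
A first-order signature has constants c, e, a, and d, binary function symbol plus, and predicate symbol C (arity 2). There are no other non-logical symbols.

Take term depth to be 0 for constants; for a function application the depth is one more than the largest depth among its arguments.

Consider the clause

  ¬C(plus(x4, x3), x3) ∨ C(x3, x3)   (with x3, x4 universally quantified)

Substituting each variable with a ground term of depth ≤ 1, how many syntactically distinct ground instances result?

Ground terms of depth ≤ 1:
  Let N_k count ground terms of depth at most k. Each non-constant term of depth ≤ k is some function symbol applied to depth-≤(k−1) arguments, giving N_k = 4 + N_{k-1}^2.
  N_0 = 4
  N_1 = 4 + 4^2 = 20
So there are 20 ground terms available for substitution.
The body mentions every one of the 2 quantified variables; since ground terms form a free algebra, no two substitutions collapse to the same formula.
Number of ground instances = 20^2 = 400.

400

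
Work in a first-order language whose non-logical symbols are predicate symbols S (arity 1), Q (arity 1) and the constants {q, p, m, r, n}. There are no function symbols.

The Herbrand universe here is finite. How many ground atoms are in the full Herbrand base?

With no function symbols, the Herbrand universe is just the 5 constants.
Ground atoms per predicate: S: 5, Q: 5.
Herbrand base size = 5 + 5 = 10.

10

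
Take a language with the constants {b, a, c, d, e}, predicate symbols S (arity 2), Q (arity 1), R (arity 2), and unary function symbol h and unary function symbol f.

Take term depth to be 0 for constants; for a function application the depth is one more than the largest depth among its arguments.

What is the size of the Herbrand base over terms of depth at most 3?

11325

First count ground terms of depth ≤ 3.
Write N_k for the number of ground terms of depth ≤ k. A term of depth ≤ k is either a constant or a function symbol applied to arguments of depth ≤ k−1, so N_k = 5 + N_{k-1} + N_{k-1}.
N_0 = 5
N_1 = 5 + 5 + 5 = 15
N_2 = 5 + 15 + 15 = 35
N_3 = 5 + 35 + 35 = 75
So |H| = 75.
A ground atom is a predicate applied to a tuple of terms from H, so the count is the sum over predicates of |H|^arity:
  S: 75^2 = 5625;  Q: 75;  R: 75^2 = 5625
Total ground atoms: 5625 + 75 + 5625 = 11325.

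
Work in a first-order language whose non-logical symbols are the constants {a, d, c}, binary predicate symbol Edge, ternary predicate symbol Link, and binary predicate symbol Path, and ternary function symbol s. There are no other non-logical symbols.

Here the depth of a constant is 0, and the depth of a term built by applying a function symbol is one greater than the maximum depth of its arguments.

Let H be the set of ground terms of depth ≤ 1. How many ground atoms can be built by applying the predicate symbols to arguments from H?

First count ground terms of depth ≤ 1.
Let N_k = |{terms of depth ≤ k}|. Then N_0 = 3 and N_k = 3 + N_{k-1}^3 for k ≥ 1 (one summand per function symbol, arity giving the exponent).
N_0 = 3
N_1 = 3 + 3^3 = 30
So |H| = 30.
A ground atom is a predicate applied to a tuple of terms from H, so the count is the sum over predicates of |H|^arity:
  Edge: 30^2 = 900;  Link: 30^3 = 27000;  Path: 30^2 = 900
Total ground atoms: 900 + 27000 + 900 = 28800.

28800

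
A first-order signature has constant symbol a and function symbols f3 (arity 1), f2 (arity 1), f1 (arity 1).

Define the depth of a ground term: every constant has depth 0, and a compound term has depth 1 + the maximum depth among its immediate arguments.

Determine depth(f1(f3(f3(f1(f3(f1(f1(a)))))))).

7

depth(f1(a)) = 1 + depth(a) = 1 + 0 = 1
depth(f1(f1(a))) = 1 + depth(f1(a)) = 1 + 1 = 2
depth(f3(f1(f1(a)))) = 1 + depth(f1(f1(a))) = 1 + 2 = 3
depth(f1(f3(f1(f1(a))))) = 1 + depth(f3(f1(f1(a)))) = 1 + 3 = 4
depth(f3(f1(f3(f1(f1(a)))))) = 1 + depth(f1(f3(f1(f1(a))))) = 1 + 4 = 5
depth(f3(f3(f1(f3(f1(f1(a))))))) = 1 + depth(f3(f1(f3(f1(f1(a)))))) = 1 + 5 = 6
depth(f1(f3(f3(f1(f3(f1(f1(a)))))))) = 1 + depth(f3(f3(f1(f3(f1(f1(a))))))) = 1 + 6 = 7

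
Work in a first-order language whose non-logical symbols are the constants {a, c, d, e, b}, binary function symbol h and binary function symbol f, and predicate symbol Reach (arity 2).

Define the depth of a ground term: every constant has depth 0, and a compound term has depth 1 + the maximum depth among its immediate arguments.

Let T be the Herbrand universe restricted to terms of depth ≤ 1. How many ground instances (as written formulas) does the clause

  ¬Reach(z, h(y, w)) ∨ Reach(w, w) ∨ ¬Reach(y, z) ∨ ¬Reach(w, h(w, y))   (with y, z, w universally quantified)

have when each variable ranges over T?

Ground terms of depth ≤ 1:
  If N_k denotes the number of depth-≤k ground terms, the 5 constants give N_0 = 5, and each function symbol of arity r contributes N_{k-1}^r new terms at level k: N_k = 5 + N_{k-1}^2 + N_{k-1}^2.
  N_0 = 5
  N_1 = 5 + 5^2 + 5^2 = 55
So there are 55 ground terms available for substitution.
The body mentions every one of the 3 quantified variables; since ground terms form a free algebra, no two substitutions collapse to the same formula.
Number of ground instances = 55^3 = 166375.

166375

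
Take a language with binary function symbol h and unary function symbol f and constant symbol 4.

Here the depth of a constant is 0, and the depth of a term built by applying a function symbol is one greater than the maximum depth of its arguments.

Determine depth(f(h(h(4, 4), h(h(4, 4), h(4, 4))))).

4

depth(h(4, 4)) = 1 + max(0, 0) = 1
depth(h(h(4, 4), h(4, 4))) = 1 + max(1, 1) = 2
depth(h(h(4, 4), h(h(4, 4), h(4, 4)))) = 1 + max(1, 2) = 3
depth(f(h(h(4, 4), h(h(4, 4), h(4, 4))))) = 1 + depth(h(h(4, 4), h(h(4, 4), h(4, 4)))) = 1 + 3 = 4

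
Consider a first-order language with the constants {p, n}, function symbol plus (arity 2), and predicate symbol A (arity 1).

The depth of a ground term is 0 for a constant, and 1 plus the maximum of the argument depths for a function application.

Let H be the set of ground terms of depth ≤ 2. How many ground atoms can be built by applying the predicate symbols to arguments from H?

First count ground terms of depth ≤ 2.
Let N_k count ground terms of depth at most k. Each non-constant term of depth ≤ k is some function symbol applied to depth-≤(k−1) arguments, giving N_k = 2 + N_{k-1}^2.
N_0 = 2
N_1 = 2 + 2^2 = 6
N_2 = 2 + 6^2 = 38
So |H| = 38.
A ground atom is a predicate applied to a tuple of terms from H, so the count is the sum over predicates of |H|^arity:
  A: 38
Total ground atoms: 38.

38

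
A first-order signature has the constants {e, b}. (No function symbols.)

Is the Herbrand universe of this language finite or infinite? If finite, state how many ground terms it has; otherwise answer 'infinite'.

2

There are no function symbols, so every ground term is one of the 2 constants.
The Herbrand universe is {e, b}, which is finite with 2 elements.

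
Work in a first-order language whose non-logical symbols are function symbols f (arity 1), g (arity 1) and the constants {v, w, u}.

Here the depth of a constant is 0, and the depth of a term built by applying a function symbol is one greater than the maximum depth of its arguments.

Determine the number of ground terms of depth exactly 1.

If N_k denotes the number of depth-≤k ground terms, the 3 constants give N_0 = 3, and each function symbol of arity r contributes N_{k-1}^r new terms at level k: N_k = 3 + N_{k-1} + N_{k-1}.
N_0 = 3
N_1 = 3 + 3 + 3 = 9
Terms of depth exactly 1: N_1 − N_0 = 9 − 3 = 6.

6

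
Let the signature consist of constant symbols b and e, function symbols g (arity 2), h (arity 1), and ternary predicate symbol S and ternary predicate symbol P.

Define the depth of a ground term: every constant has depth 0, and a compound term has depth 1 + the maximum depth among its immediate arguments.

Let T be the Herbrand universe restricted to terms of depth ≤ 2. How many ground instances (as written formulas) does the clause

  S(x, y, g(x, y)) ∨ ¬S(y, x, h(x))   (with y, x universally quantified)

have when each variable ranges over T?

5476

Ground terms of depth ≤ 2:
  Let N_k count ground terms of depth at most k. Each non-constant term of depth ≤ k is some function symbol applied to depth-≤(k−1) arguments, giving N_k = 2 + N_{k-1}^2 + N_{k-1}.
  N_0 = 2
  N_1 = 2 + 2^2 + 2 = 8
  N_2 = 2 + 8^2 + 8 = 74
So there are 74 ground terms available for substitution.
The clause has 2 distinct variables (y, x), each appearing in the body. In the free term algebra distinct substitutions yield syntactically distinct ground instances.
Number of ground instances = 74^2 = 5476.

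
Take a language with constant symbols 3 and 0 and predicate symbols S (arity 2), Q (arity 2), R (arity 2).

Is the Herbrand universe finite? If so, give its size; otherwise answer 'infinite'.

There are no function symbols, so every ground term is one of the 2 constants.
The Herbrand universe is {3, 0}, which is finite with 2 elements.

2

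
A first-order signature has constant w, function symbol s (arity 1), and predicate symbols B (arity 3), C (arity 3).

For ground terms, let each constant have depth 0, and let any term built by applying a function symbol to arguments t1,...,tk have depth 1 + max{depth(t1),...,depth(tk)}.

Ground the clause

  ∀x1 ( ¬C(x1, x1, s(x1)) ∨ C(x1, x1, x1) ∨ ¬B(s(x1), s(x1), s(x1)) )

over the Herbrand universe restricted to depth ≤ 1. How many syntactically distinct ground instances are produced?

2

Ground terms of depth ≤ 1:
  Let N_k = |{terms of depth ≤ k}|. Then N_0 = 1 and N_k = 1 + N_{k-1} for k ≥ 1 (one summand per function symbol, arity giving the exponent).
  N_0 = 1
  N_1 = 1 + 1 = 2
So there are 2 ground terms available for substitution.
There is 1 variable to instantiate (x1),  occurring in at least one literal, so different choices give different ground instances.
Number of ground instances = 2.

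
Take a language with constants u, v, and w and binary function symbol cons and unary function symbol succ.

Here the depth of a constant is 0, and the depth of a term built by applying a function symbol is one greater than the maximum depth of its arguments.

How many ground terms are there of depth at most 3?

Write N_k for the number of ground terms of depth ≤ k. A term of depth ≤ k is either a constant or a function symbol applied to arguments of depth ≤ k−1, so N_k = 3 + N_{k-1}^2 + N_{k-1}.
N_0 = 3
N_1 = 3 + 3^2 + 3 = 15
N_2 = 3 + 15^2 + 15 = 243
N_3 = 3 + 243^2 + 243 = 59295

59295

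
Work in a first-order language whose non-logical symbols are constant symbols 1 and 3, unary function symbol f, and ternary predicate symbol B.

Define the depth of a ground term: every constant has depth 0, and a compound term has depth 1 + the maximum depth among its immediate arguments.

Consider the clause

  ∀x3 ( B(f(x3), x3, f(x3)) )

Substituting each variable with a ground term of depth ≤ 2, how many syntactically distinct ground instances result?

6

Ground terms of depth ≤ 2:
  Let N_k = |{terms of depth ≤ k}|. Then N_0 = 2 and N_k = 2 + N_{k-1} for k ≥ 1 (one summand per function symbol, arity giving the exponent).
  N_0 = 2
  N_1 = 2 + 2 = 4
  N_2 = 2 + 4 = 6
  Explicitly: 1, 3, f(1), f(3), f(f(1)), f(f(3)).
So there are 6 ground terms available for substitution.
The body mentions the single quantified variable x3; since ground terms form a free algebra, no two substitutions collapse to the same formula.
Number of ground instances = 6.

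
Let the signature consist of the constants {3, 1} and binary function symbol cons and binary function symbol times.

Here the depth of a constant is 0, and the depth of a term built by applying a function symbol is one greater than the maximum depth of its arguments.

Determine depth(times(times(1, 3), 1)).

2

depth(times(1, 3)) = 1 + max(0, 0) = 1
depth(times(times(1, 3), 1)) = 1 + max(1, 0) = 2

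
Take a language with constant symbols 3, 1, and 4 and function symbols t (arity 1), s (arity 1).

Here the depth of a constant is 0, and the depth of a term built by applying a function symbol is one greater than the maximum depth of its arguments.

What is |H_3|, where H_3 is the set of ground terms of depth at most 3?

Count level by level. With function symbols t/1, s/1, the terms of depth ≤ k are the 3 constants together with each function applied to depth-≤(k−1) tuples, so N_k = 3 + N_{k-1} + N_{k-1}.
N_0 = 3
N_1 = 3 + 3 + 3 = 9
N_2 = 3 + 9 + 9 = 21
N_3 = 3 + 21 + 21 = 45

45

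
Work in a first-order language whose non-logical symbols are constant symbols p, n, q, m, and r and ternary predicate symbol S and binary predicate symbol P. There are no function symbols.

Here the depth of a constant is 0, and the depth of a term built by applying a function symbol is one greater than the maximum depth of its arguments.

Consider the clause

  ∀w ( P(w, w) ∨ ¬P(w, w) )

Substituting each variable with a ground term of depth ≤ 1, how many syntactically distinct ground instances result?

Ground terms of depth ≤ 1:
  With no function symbols every ground term is a constant, so there are exactly 5 ground terms at every depth bound.
  N_0 = 5
  N_1 = 5
So there are 5 ground terms available for substitution.
The clause has 1 distinct variable (w), which appears in the body. In the free term algebra distinct substitutions yield syntactically distinct ground instances.
Number of ground instances = 5.

5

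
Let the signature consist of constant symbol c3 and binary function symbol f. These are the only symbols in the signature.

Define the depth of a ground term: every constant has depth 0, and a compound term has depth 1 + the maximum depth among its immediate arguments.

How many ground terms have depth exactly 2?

Count level by level. With function symbols f/2, the terms of depth ≤ k are the 1 constant together with each function applied to depth-≤(k−1) tuples, so N_k = 1 + N_{k-1}^2.
N_0 = 1
N_1 = 1 + 1^2 = 2
N_2 = 1 + 2^2 = 5
Terms of depth exactly 2: N_2 − N_1 = 5 − 2 = 3.

3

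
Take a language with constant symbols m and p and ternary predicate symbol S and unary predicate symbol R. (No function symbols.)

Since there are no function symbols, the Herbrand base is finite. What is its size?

10

With no function symbols, the Herbrand universe is just the 2 constants.
Ground atoms per predicate: S: 2^3 = 8, R: 2.
Herbrand base size = 8 + 2 = 10.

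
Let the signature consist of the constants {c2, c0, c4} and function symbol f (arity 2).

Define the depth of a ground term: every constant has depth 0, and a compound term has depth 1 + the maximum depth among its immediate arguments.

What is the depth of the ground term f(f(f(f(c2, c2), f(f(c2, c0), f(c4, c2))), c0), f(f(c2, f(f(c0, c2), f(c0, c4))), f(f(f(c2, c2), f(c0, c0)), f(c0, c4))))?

5

depth(f(c2, c2)) = 1 + max(0, 0) = 1
depth(f(c2, c0)) = 1 + max(0, 0) = 1
depth(f(c4, c2)) = 1 + max(0, 0) = 1
depth(f(f(c2, c0), f(c4, c2))) = 1 + max(1, 1) = 2
depth(f(f(c2, c2), f(f(c2, c0), f(c4, c2)))) = 1 + max(1, 2) = 3
depth(f(f(f(c2, c2), f(f(c2, c0), f(c4, c2))), c0)) = 1 + max(3, 0) = 4
depth(f(c0, c2)) = 1 + max(0, 0) = 1
depth(f(c0, c4)) = 1 + max(0, 0) = 1
depth(f(f(c0, c2), f(c0, c4))) = 1 + max(1, 1) = 2
depth(f(c2, f(f(c0, c2), f(c0, c4)))) = 1 + max(0, 2) = 3
depth(f(c0, c0)) = 1 + max(0, 0) = 1
depth(f(f(c2, c2), f(c0, c0))) = 1 + max(1, 1) = 2
depth(f(f(f(c2, c2), f(c0, c0)), f(c0, c4))) = 1 + max(2, 1) = 3
depth(f(f(c2, f(f(c0, c2), f(c0, c4))), f(f(f(c2, c2), f(c0, c0)), f(c0, c4)))) = 1 + max(3, 3) = 4
depth(f(f(f(f(c2, c2), f(f(c2, c0), f(c4, c2))), c0), f(f(c2, f(f(c0, c2), f(c0, c4))), f(f(f(c2, c2), f(c0, c0)), f(c0, c4))))) = 1 + max(4, 4) = 5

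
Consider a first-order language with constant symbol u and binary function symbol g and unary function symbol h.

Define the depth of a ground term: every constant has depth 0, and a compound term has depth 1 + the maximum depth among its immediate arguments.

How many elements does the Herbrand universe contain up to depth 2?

If N_k denotes the number of depth-≤k ground terms, the 1 constant gives N_0 = 1, and each function symbol of arity r contributes N_{k-1}^r new terms at level k: N_k = 1 + N_{k-1}^2 + N_{k-1}.
N_0 = 1
N_1 = 1 + 1^2 + 1 = 3
N_2 = 1 + 3^2 + 3 = 13

13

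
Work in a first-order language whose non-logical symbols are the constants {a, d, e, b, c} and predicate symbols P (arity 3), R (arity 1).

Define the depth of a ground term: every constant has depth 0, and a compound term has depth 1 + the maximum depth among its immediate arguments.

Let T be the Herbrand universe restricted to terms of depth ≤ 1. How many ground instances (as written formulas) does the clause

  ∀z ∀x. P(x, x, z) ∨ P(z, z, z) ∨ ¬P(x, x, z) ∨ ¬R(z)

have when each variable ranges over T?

Ground terms of depth ≤ 1:
  With no function symbols every ground term is a constant, so there are exactly 5 ground terms at every depth bound.
  N_0 = 5
  N_1 = 5
So there are 5 ground terms available for substitution.
The body mentions every one of the 2 quantified variables; since ground terms form a free algebra, no two substitutions collapse to the same formula.
Number of ground instances = 5^2 = 25.

25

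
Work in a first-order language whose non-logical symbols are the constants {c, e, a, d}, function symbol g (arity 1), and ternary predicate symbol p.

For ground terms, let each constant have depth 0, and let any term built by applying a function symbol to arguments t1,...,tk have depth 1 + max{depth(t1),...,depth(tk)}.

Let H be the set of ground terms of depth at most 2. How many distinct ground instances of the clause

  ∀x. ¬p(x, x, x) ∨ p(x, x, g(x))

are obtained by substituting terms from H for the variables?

12

Ground terms of depth ≤ 2:
  If N_k denotes the number of depth-≤k ground terms, the 4 constants give N_0 = 4, and each function symbol of arity r contributes N_{k-1}^r new terms at level k: N_k = 4 + N_{k-1}.
  N_0 = 4
  N_1 = 4 + 4 = 8
  N_2 = 4 + 8 = 12
  Explicitly: c, e, a, d, g(c), g(e), g(a), g(d), g(g(c)), g(g(e)), g(g(a)), g(g(d)).
So there are 12 ground terms available for substitution.
The clause has 1 distinct variable (x), which appears in the body. In the free term algebra distinct substitutions yield syntactically distinct ground instances.
Number of ground instances = 12.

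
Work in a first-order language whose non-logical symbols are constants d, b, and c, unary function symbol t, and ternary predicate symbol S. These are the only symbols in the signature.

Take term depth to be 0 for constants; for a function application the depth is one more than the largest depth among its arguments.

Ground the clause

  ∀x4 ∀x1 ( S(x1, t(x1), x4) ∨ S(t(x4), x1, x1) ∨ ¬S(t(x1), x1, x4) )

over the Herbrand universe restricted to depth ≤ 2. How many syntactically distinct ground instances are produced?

81

Ground terms of depth ≤ 2:
  Let N_k count ground terms of depth at most k. Each non-constant term of depth ≤ k is some function symbol applied to depth-≤(k−1) arguments, giving N_k = 3 + N_{k-1}.
  N_0 = 3
  N_1 = 3 + 3 = 6
  N_2 = 3 + 6 = 9
So there are 9 ground terms available for substitution.
The body mentions every one of the 2 quantified variables; since ground terms form a free algebra, no two substitutions collapse to the same formula.
Number of ground instances = 9^2 = 81.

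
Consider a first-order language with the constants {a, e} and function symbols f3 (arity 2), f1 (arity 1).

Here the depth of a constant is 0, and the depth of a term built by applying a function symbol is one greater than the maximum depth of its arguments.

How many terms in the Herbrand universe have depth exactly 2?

Let N_k count ground terms of depth at most k. Each non-constant term of depth ≤ k is some function symbol applied to depth-≤(k−1) arguments, giving N_k = 2 + N_{k-1}^2 + N_{k-1}.
N_0 = 2
N_1 = 2 + 2^2 + 2 = 8
N_2 = 2 + 8^2 + 8 = 74
Terms of depth exactly 2: N_2 − N_1 = 74 − 8 = 66.

66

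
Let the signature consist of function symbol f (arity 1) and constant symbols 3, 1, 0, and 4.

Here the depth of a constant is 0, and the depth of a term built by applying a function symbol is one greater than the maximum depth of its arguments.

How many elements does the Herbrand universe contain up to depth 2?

Count level by level. With function symbols f/1, the terms of depth ≤ k are the 4 constants together with each function applied to depth-≤(k−1) tuples, so N_k = 4 + N_{k-1}.
N_0 = 4
N_1 = 4 + 4 = 8
N_2 = 4 + 8 = 12

12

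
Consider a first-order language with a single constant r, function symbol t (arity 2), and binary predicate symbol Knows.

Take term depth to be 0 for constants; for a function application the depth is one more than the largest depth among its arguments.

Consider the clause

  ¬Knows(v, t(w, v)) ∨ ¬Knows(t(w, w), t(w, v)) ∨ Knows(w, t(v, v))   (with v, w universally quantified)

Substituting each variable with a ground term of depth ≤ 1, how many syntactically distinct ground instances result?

4

Ground terms of depth ≤ 1:
  Let N_k = |{terms of depth ≤ k}|. Then N_0 = 1 and N_k = 1 + N_{k-1}^2 for k ≥ 1 (one summand per function symbol, arity giving the exponent).
  N_0 = 1
  N_1 = 1 + 1^2 = 2
So there are 2 ground terms available for substitution.
The clause has 2 distinct variables (v, w), each appearing in the body. In the free term algebra distinct substitutions yield syntactically distinct ground instances.
Number of ground instances = 2^2 = 4.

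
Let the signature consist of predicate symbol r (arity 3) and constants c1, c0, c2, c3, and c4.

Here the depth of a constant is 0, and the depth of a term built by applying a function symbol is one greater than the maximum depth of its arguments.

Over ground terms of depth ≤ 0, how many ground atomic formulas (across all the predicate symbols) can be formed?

First count ground terms of depth ≤ 0.
With no function symbols every ground term is a constant, so there are exactly 5 ground terms at every depth bound.
N_0 = 5
Explicitly: c1, c0, c2, c3, c4.
So |H| = 5.
A ground atom is a predicate applied to a tuple of terms from H, so the count is the sum over predicates of |H|^arity:
  r: 5^3 = 125
Total ground atoms: 125.

125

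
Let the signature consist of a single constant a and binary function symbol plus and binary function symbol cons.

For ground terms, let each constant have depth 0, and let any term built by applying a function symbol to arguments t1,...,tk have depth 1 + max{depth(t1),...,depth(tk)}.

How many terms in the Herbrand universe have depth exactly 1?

If N_k denotes the number of depth-≤k ground terms, the 1 constant gives N_0 = 1, and each function symbol of arity r contributes N_{k-1}^r new terms at level k: N_k = 1 + N_{k-1}^2 + N_{k-1}^2.
N_0 = 1
N_1 = 1 + 1^2 + 1^2 = 3
Terms of depth exactly 1: N_1 − N_0 = 3 − 1 = 2.

2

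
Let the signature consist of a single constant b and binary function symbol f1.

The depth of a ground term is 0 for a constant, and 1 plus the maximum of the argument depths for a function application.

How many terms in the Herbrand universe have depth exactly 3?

Let N_k count ground terms of depth at most k. Each non-constant term of depth ≤ k is some function symbol applied to depth-≤(k−1) arguments, giving N_k = 1 + N_{k-1}^2.
N_0 = 1
N_1 = 1 + 1^2 = 2
N_2 = 1 + 2^2 = 5
N_3 = 1 + 5^2 = 26
Terms of depth exactly 3: N_3 − N_2 = 26 − 5 = 21.

21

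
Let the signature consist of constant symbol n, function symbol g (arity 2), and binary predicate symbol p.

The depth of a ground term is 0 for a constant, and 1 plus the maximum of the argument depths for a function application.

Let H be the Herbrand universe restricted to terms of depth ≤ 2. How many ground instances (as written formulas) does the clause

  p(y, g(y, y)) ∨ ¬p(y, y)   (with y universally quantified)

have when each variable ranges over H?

5

Ground terms of depth ≤ 2:
  Write N_k for the number of ground terms of depth ≤ k. A term of depth ≤ k is either a constant or a function symbol applied to arguments of depth ≤ k−1, so N_k = 1 + N_{k-1}^2.
  N_0 = 1
  N_1 = 1 + 1^2 = 2
  N_2 = 1 + 2^2 = 5
  Explicitly: n, g(n, n), g(n, g(n, n)), g(g(n, n), n), g(g(n, n), g(n, n)).
So there are 5 ground terms available for substitution.
The variable y ranges independently over the available ground terms, and distinct assignments produce distinct instances.
Number of ground instances = 5.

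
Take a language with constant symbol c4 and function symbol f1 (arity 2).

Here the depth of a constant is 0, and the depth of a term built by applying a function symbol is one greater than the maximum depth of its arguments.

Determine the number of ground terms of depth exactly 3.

21

Count level by level. With function symbols f1/2, the terms of depth ≤ k are the 1 constant together with each function applied to depth-≤(k−1) tuples, so N_k = 1 + N_{k-1}^2.
N_0 = 1
N_1 = 1 + 1^2 = 2
N_2 = 1 + 2^2 = 5
N_3 = 1 + 5^2 = 26
Terms of depth exactly 3: N_3 − N_2 = 26 − 5 = 21.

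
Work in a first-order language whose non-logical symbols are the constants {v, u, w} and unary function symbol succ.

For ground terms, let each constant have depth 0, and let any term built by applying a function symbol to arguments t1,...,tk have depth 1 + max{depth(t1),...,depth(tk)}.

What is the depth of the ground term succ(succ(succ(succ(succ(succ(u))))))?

6

depth(succ(u)) = 1 + depth(u) = 1 + 0 = 1
depth(succ(succ(u))) = 1 + depth(succ(u)) = 1 + 1 = 2
depth(succ(succ(succ(u)))) = 1 + depth(succ(succ(u))) = 1 + 2 = 3
depth(succ(succ(succ(succ(u))))) = 1 + depth(succ(succ(succ(u)))) = 1 + 3 = 4
depth(succ(succ(succ(succ(succ(u)))))) = 1 + depth(succ(succ(succ(succ(u))))) = 1 + 4 = 5
depth(succ(succ(succ(succ(succ(succ(u))))))) = 1 + depth(succ(succ(succ(succ(succ(u)))))) = 1 + 5 = 6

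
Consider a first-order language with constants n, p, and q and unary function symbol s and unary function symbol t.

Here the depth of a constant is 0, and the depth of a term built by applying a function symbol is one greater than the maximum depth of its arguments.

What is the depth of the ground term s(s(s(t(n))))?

depth(t(n)) = 1 + depth(n) = 1 + 0 = 1
depth(s(t(n))) = 1 + depth(t(n)) = 1 + 1 = 2
depth(s(s(t(n)))) = 1 + depth(s(t(n))) = 1 + 2 = 3
depth(s(s(s(t(n))))) = 1 + depth(s(s(t(n)))) = 1 + 3 = 4

4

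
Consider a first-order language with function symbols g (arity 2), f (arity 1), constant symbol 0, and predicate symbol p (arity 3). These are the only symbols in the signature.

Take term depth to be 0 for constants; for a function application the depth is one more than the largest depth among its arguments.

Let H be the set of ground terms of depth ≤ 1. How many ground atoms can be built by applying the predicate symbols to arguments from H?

First count ground terms of depth ≤ 1.
Count level by level. With function symbols g/2, f/1, the terms of depth ≤ k are the 1 constant together with each function applied to depth-≤(k−1) tuples, so N_k = 1 + N_{k-1}^2 + N_{k-1}.
N_0 = 1
N_1 = 1 + 1^2 + 1 = 3
So |H| = 3.
A ground atom is a predicate applied to a tuple of terms from H, so the count is the sum over predicates of |H|^arity:
  p: 3^3 = 27
Total ground atoms: 27.

27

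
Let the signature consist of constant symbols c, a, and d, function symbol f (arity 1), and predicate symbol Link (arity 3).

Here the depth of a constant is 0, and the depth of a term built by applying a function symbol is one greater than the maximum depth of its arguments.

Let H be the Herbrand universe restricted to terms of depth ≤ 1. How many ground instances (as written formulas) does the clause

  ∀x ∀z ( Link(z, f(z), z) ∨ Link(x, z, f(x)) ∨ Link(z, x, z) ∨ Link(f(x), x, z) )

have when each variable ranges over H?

Ground terms of depth ≤ 1:
  If N_k denotes the number of depth-≤k ground terms, the 3 constants give N_0 = 3, and each function symbol of arity r contributes N_{k-1}^r new terms at level k: N_k = 3 + N_{k-1}.
  N_0 = 3
  N_1 = 3 + 3 = 6
  Explicitly: c, a, d, f(c), f(a), f(d).
So there are 6 ground terms available for substitution.
Each of x, z ranges independently over the available ground terms, and distinct assignments produce distinct instances.
Number of ground instances = 6^2 = 36.

36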